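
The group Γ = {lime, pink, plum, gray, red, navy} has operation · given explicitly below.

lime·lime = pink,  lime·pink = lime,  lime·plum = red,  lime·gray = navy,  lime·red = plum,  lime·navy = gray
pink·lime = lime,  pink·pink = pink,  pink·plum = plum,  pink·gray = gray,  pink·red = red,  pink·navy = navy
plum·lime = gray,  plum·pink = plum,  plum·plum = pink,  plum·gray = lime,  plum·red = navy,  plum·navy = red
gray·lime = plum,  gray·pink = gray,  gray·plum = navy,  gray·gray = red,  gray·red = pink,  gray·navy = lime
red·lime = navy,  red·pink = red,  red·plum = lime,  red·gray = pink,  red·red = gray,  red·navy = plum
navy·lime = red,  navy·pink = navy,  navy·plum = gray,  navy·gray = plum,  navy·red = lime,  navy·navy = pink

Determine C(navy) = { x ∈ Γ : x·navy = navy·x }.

Compare row navy with column navy entry by entry.
red·navy = plum but navy·red = lime, so red does not.
Collecting the elements that commute with navy: C(navy) = {navy, pink}.

{navy, pink}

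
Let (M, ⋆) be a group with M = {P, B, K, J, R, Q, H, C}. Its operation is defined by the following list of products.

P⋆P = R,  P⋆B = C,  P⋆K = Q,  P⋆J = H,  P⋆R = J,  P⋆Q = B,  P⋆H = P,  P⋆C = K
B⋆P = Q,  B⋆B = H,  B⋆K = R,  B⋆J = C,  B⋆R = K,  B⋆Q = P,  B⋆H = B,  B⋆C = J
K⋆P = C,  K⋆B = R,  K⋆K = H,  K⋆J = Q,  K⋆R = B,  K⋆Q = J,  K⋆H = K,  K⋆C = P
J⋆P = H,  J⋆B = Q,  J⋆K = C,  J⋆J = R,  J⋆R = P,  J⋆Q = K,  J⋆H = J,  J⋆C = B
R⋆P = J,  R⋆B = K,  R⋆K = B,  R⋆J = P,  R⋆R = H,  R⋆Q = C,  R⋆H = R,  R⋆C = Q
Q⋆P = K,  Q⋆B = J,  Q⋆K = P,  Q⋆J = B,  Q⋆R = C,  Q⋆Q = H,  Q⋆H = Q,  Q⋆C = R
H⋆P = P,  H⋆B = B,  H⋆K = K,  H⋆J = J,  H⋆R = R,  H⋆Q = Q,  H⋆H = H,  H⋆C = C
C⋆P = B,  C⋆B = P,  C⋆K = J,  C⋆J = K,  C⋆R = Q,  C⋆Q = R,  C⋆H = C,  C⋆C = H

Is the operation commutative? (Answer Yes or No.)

No

J ⋆ B = Q but B ⋆ J = C.
Since J and B do not commute, M is not abelian.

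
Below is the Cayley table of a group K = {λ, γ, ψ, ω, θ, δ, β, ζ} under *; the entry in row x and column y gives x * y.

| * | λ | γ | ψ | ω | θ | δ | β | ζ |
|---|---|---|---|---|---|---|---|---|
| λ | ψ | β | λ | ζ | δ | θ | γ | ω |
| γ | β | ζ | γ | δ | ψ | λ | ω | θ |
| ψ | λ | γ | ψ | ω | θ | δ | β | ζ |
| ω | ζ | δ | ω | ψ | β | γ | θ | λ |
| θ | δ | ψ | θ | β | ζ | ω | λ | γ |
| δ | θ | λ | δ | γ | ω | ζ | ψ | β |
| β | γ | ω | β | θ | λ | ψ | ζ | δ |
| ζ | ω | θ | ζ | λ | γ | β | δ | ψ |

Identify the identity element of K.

The identity e satisfies e * x = x for all x, so its row in the table reproduces the column headers.
Row ψ reads: λ, γ, ψ, ω, θ, δ, β, ζ — exactly the header order. So ψ is the identity.

ψ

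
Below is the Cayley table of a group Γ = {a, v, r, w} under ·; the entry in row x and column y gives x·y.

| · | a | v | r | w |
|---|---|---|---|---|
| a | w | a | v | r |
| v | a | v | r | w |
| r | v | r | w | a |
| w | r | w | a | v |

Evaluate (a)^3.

a^1 = a
a^2 = a·a = w
a^3 = w·a = r
(Structurally, Γ here is isomorphic to the cyclic group Z_4.)

r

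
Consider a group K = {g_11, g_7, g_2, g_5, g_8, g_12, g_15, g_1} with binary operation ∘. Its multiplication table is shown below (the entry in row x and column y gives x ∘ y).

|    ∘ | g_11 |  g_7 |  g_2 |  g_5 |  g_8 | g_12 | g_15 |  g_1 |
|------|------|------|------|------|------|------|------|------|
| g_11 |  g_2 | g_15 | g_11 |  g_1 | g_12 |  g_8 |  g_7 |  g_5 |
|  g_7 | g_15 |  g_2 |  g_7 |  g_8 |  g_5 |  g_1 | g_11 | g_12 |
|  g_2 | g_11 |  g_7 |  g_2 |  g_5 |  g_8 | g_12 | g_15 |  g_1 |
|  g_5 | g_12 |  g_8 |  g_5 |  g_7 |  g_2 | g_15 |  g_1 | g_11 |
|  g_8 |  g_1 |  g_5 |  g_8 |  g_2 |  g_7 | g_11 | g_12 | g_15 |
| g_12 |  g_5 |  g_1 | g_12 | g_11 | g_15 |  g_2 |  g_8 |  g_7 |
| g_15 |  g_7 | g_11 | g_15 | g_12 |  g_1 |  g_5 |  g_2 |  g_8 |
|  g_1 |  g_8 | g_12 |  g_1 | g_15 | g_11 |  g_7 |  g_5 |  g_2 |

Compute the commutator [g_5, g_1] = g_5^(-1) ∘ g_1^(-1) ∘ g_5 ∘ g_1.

Identity is g_2; from the table g_5^(-1) = g_8 and g_1^(-1) = g_1.
g_8 ∘ g_1 = g_15
g_15 ∘ g_5 = g_12
g_12 ∘ g_1 = g_7

g_7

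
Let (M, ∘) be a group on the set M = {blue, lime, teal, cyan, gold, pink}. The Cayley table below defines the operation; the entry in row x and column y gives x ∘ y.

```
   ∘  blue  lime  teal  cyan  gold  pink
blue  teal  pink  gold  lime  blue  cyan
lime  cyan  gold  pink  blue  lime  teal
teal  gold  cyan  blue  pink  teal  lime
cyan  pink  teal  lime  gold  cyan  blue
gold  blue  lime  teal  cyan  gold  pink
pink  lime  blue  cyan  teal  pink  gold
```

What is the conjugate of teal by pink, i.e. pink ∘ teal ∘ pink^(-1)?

blue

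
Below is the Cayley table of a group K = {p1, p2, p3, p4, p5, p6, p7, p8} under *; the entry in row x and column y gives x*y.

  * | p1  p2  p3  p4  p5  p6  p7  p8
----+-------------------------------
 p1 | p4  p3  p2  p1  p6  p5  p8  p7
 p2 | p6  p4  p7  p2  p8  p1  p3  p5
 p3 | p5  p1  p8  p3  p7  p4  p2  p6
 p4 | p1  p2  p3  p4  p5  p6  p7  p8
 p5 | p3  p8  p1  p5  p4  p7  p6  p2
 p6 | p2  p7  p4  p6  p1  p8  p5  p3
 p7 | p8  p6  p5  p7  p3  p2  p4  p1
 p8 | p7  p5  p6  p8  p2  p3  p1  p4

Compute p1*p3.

p2

Read row p1, column p3: p1*p3 = p2.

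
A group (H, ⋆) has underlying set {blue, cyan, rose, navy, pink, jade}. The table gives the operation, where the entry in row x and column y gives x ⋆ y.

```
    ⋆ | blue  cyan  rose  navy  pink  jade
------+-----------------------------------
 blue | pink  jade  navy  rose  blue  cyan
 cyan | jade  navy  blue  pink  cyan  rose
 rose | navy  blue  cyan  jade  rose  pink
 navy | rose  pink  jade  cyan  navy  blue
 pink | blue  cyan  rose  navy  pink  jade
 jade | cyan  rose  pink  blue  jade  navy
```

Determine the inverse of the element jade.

First locate the identity: row pink matches the header, so pink is the identity.
Scan row jade for pink: jade ⋆ rose = pink. Hence jade^(-1) = rose.

rose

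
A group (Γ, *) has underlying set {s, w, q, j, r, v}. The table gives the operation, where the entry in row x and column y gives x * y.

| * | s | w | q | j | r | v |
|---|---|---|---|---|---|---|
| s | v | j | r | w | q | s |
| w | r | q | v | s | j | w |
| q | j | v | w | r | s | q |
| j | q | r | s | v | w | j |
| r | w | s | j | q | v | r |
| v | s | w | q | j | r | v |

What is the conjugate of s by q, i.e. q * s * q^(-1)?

The identity is v. In row q, the entry v sits in column w, so q^(-1) = w.
q * s = j
j * w = r

r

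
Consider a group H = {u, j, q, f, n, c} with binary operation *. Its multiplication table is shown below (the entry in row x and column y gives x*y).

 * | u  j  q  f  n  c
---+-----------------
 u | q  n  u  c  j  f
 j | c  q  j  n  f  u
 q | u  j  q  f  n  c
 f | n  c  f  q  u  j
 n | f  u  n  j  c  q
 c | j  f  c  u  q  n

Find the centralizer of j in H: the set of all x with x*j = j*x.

{j, q}

Compare row j with column j entry by entry.
n*j = u but j*n = f, so n does not.
Collecting the elements that commute with j: C(j) = {j, q}.
(Structurally, H here is isomorphic to the symmetric group S_3.)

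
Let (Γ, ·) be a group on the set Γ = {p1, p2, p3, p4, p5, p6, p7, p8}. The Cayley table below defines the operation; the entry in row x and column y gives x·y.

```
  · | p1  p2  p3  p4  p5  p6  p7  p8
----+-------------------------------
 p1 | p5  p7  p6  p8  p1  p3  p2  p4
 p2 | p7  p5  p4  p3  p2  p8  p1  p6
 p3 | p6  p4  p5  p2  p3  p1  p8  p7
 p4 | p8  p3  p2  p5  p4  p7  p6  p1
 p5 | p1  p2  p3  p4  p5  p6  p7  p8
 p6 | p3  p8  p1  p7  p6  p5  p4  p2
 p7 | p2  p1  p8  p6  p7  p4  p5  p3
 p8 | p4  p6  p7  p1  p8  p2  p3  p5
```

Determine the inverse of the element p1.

p1

First locate the identity: row p5 matches the header, so p5 is the identity.
Scan row p1 for p5: p1·p1 = p5. Hence p1^(-1) = p1.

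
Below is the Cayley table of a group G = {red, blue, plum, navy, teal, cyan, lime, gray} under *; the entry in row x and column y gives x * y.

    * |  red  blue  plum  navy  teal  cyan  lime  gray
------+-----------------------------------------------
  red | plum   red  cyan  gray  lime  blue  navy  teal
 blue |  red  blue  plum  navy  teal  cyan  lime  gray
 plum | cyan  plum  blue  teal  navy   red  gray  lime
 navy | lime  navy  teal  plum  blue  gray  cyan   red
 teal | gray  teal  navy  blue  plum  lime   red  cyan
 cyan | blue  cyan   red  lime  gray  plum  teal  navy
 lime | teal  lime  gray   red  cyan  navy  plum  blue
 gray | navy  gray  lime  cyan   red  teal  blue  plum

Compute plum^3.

plum

plum^1 = plum
plum^2 = plum * plum = blue
plum^3 = blue * plum = plum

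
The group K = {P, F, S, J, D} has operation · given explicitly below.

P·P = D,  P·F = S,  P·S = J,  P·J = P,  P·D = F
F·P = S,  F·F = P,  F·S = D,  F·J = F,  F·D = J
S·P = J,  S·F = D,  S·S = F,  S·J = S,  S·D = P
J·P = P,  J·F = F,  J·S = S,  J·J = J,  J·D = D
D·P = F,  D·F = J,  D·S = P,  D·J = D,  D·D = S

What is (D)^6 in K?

D^1 = D
D^2 = D·D = S
D^3 = S·D = P
D^4 = P·D = F
D^5 = F·D = J
D^6 = J·D = D

D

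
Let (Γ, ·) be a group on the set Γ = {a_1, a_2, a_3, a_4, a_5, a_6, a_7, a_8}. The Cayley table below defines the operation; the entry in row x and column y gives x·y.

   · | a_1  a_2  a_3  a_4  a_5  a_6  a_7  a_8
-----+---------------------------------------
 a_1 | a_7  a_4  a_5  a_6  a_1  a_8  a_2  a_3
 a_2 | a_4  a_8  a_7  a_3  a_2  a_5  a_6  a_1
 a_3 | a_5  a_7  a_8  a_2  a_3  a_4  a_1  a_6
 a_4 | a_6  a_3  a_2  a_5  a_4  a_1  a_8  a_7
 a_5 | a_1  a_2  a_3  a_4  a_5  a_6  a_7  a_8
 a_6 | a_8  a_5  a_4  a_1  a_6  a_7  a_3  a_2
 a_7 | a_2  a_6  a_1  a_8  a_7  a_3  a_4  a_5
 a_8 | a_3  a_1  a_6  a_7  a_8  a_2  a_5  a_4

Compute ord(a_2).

8

The identity element is a_5 (its row matches the header).
a_2^1 = a_2
a_2^2 = a_2·a_2 = a_8
a_2^3 = a_8·a_2 = a_1
a_2^4 = a_1·a_2 = a_4
a_2^5 = a_4·a_2 = a_3
a_2^6 = a_3·a_2 = a_7
a_2^7 = a_7·a_2 = a_6
a_2^8 = a_6·a_2 = a_5
The first power of a_2 equal to the identity is a_2^8, so ord(a_2) = 8.
(Structurally, Γ here is isomorphic to the cyclic group Z_8.)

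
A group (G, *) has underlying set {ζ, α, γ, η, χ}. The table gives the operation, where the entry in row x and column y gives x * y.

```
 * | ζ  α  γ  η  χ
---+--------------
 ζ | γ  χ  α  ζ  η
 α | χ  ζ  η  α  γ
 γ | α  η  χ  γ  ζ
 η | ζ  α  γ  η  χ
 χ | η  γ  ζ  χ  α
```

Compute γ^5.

γ^1 = γ
γ^2 = γ * γ = χ
γ^3 = χ * γ = ζ
γ^4 = ζ * γ = α
γ^5 = α * γ = η

η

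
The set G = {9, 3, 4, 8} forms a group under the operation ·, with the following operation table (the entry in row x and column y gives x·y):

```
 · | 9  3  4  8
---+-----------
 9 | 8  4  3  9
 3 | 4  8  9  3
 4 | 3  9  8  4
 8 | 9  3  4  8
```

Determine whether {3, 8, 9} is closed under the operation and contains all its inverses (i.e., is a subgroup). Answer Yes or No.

3·9 = 4, which is not in {3, 8, 9}.
The subset is not closed under ·, so it is not a subgroup.

No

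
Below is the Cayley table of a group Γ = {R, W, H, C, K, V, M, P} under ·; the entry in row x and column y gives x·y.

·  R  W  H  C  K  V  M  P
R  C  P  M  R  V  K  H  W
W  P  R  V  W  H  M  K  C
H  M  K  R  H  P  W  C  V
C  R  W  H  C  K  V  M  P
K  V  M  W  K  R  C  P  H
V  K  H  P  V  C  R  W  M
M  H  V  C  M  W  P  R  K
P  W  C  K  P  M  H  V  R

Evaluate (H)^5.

H

H^1 = H
H^2 = H·H = R
H^3 = R·H = M
H^4 = M·H = C
H^5 = C·H = H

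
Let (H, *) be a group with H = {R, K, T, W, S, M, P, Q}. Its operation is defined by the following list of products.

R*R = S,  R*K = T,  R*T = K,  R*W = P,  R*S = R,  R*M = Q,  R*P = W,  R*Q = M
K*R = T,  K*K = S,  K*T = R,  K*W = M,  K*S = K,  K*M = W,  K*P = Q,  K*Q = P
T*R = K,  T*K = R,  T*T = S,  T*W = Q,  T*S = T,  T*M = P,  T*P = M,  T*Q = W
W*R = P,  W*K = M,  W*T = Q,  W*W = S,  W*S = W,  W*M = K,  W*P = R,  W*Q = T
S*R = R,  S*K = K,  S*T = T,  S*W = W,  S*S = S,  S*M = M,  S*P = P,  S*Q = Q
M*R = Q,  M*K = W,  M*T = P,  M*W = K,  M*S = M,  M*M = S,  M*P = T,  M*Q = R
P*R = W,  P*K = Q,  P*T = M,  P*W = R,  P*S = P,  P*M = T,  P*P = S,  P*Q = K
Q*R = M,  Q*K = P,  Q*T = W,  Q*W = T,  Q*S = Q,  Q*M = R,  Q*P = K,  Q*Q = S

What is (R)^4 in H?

S

R^1 = R
R^2 = R * R = S
R^3 = S * R = R
R^4 = R * R = S
(Structurally, H here is isomorphic to the elementary abelian group (Z_2)^3.)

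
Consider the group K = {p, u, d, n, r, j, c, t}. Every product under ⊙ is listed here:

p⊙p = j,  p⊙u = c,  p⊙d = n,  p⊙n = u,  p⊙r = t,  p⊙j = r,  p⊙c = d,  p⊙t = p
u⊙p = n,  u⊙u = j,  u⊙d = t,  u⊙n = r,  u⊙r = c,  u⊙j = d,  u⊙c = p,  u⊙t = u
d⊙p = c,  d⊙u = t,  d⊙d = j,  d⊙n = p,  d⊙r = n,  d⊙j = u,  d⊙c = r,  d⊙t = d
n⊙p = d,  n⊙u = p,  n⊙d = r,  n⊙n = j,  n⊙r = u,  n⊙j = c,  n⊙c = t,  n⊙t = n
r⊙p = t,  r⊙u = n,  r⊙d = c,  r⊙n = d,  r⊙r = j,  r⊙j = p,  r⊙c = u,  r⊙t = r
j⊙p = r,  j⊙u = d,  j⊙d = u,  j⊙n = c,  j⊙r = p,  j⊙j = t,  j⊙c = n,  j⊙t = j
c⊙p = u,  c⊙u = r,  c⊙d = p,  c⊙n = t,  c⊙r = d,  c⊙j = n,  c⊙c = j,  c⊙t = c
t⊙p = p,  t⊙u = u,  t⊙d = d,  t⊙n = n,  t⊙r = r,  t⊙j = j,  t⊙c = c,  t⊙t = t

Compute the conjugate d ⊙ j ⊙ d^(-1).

j

The identity is t. In row d, the entry t sits in column u, so d^(-1) = u.
d ⊙ j = u
u ⊙ u = j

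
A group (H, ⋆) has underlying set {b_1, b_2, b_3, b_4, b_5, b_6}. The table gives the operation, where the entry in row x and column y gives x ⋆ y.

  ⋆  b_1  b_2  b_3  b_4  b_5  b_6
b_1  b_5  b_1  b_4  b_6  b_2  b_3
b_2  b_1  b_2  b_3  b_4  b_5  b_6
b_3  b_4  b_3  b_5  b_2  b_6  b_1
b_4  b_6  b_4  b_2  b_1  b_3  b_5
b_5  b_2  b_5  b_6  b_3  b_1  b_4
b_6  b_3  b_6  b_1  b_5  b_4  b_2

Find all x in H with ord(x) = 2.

Identity is b_2. Compute the order of each non-identity element by repeated multiplication:
  b_1: b_1 → b_5 → b_2  (order 3)
  b_3: b_3 → b_5 → b_6 → b_1 → b_4 → b_2  (order 6)
  b_4: b_4 → b_1 → b_6 → b_5 → b_3 → b_2  (order 6)
  b_5: b_5 → b_1 → b_2  (order 3)
  b_6: b_6 → b_2  (order 2)
Elements of order 2: {b_6}.

{b_6}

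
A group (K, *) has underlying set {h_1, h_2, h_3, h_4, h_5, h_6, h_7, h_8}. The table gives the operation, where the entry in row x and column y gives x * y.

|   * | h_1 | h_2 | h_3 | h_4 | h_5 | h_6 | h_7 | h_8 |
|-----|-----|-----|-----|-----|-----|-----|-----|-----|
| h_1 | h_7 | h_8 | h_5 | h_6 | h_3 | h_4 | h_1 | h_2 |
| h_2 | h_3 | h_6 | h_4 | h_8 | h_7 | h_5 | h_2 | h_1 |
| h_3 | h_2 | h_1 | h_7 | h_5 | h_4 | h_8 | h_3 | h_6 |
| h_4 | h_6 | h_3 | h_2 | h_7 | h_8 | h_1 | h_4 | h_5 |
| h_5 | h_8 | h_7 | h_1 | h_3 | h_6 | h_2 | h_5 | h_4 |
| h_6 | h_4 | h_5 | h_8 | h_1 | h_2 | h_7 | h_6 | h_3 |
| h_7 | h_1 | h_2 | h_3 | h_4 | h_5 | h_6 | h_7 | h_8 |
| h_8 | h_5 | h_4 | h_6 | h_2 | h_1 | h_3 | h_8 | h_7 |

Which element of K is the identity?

h_7

The identity e satisfies e * x = x for all x, so its row in the table reproduces the column headers.
Row h_7 reads: h_1, h_2, h_3, h_4, h_5, h_6, h_7, h_8 — exactly the header order. So h_7 is the identity.
(Structurally, K here is isomorphic to the dihedral group D_4.)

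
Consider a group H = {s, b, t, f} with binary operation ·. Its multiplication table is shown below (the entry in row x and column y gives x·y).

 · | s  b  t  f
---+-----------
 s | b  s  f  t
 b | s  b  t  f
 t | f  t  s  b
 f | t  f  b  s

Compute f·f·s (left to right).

b

f·f = s
s·s = b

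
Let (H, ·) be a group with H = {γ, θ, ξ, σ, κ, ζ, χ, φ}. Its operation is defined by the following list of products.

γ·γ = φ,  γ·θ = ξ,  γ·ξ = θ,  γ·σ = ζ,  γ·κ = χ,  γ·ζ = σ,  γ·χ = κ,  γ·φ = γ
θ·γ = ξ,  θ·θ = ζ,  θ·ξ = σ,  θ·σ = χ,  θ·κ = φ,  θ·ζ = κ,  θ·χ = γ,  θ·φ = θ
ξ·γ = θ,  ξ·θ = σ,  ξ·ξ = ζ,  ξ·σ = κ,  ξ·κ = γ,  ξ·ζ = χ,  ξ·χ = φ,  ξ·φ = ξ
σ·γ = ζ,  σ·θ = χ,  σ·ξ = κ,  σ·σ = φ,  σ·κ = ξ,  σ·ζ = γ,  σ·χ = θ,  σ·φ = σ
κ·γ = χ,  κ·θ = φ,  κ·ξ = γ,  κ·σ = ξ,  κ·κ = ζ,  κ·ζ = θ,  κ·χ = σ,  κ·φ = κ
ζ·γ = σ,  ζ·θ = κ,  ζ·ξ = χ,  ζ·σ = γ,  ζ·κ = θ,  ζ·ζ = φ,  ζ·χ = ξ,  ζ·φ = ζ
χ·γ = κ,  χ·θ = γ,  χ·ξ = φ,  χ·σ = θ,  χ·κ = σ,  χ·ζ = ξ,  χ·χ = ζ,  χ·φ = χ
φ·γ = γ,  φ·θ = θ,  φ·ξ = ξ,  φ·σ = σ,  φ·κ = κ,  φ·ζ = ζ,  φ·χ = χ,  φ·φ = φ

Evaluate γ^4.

φ

γ^1 = γ
γ^2 = γ·γ = φ
γ^3 = φ·γ = γ
γ^4 = γ·γ = φ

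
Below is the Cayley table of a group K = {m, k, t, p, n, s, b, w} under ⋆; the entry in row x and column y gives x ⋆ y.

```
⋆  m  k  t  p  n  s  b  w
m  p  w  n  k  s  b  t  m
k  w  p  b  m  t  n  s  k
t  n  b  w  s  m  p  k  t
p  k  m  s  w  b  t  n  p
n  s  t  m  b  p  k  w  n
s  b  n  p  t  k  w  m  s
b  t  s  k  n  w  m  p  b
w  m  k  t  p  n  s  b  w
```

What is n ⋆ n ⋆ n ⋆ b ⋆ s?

n ⋆ n = p
p ⋆ n = b
b ⋆ b = p
p ⋆ s = t

t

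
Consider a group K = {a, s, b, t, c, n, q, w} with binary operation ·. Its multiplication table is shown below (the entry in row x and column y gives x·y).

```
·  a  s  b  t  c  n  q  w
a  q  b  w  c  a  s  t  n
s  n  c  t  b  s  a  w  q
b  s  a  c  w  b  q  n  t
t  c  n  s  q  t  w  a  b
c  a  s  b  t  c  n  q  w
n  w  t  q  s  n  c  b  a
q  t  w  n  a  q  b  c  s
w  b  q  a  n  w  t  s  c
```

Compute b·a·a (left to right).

b·a = s
s·a = n

n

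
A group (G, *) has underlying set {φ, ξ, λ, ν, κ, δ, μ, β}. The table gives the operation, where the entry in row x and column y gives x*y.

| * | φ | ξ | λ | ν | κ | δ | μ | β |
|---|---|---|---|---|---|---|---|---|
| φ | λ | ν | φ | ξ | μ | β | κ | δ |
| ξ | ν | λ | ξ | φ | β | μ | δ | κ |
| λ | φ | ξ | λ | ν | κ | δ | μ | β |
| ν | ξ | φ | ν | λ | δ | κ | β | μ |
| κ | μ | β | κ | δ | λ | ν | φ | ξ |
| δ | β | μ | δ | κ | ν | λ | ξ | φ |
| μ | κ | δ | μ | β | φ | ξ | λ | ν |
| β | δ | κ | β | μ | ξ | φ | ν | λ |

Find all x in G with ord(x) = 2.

Identity is λ. Compute the order of each non-identity element by repeated multiplication:
  φ: φ → λ  (order 2)
  ξ: ξ → λ  (order 2)
  ν: ν → λ  (order 2)
  κ: κ → λ  (order 2)
  δ: δ → λ  (order 2)
  μ: μ → λ  (order 2)
  β: β → λ  (order 2)
Elements of order 2: {β, δ, κ, μ, ν, ξ, φ}.

{β, δ, κ, μ, ν, ξ, φ}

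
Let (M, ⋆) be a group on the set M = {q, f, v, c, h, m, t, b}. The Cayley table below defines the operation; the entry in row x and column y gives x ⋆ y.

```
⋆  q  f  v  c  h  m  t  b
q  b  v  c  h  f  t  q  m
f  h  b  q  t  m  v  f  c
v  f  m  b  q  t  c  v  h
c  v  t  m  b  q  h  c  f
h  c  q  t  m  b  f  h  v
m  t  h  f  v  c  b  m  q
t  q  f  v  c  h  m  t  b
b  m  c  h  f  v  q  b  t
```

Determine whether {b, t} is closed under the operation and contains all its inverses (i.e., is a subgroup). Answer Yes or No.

Yes

{b, t} contains the identity t.
Checking products: every product of two elements of {b, t} (read from the table) lies in {b, t}, so the set is closed.
In a finite group, a nonempty closed subset is a subgroup. So {b, t} ≤ M.
(Structurally, M here is isomorphic to the quaternion group Q_8.)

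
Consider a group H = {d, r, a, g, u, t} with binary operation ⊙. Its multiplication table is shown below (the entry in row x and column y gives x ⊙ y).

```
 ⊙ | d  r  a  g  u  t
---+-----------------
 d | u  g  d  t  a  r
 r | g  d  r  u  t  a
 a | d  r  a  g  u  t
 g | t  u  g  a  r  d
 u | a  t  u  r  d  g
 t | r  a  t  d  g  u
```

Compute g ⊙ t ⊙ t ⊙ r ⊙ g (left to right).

g ⊙ t = d
d ⊙ t = r
r ⊙ r = d
d ⊙ g = t
(Structurally, H here is isomorphic to the cyclic group Z_6.)

t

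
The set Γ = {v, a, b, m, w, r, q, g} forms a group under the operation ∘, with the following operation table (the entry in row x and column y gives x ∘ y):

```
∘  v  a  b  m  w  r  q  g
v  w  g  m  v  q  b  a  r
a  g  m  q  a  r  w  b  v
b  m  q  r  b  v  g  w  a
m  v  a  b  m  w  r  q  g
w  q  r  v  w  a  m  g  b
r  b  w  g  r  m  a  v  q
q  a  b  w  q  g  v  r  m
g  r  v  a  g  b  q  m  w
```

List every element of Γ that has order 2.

Identity is m. Compute the order of each non-identity element by repeated multiplication:
  v: v → w → q → a → g → r → b → m  (order 8)
  a: a → m  (order 2)
  b: b → r → g → a → q → w → v → m  (order 8)
  w: w → a → r → m  (order 4)
  r: r → a → w → m  (order 4)
  q: q → r → v → a → b → w → g → m  (order 8)
  g: g → w → b → a → v → r → q → m  (order 8)
Elements of order 2: {a}.

{a}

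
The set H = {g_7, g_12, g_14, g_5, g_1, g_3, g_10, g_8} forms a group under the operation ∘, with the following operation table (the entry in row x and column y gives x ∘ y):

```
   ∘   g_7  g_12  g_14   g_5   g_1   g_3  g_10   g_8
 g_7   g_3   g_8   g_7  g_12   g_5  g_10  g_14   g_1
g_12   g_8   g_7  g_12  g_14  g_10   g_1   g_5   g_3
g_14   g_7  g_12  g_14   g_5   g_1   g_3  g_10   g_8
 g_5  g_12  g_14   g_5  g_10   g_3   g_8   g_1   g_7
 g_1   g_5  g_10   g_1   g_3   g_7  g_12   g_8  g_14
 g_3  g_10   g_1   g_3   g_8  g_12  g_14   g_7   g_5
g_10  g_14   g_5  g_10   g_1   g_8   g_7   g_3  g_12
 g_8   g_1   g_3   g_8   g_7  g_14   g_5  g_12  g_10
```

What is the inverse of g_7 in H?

First locate the identity: row g_14 matches the header, so g_14 is the identity.
Scan row g_7 for g_14: g_7 ∘ g_10 = g_14. Hence g_7^(-1) = g_10.

g_10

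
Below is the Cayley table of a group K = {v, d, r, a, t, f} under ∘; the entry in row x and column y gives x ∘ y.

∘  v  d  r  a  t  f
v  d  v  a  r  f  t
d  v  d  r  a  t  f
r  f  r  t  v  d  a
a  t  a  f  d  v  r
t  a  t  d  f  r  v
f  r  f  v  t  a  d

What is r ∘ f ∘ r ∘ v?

r ∘ f = a
a ∘ r = f
f ∘ v = r

r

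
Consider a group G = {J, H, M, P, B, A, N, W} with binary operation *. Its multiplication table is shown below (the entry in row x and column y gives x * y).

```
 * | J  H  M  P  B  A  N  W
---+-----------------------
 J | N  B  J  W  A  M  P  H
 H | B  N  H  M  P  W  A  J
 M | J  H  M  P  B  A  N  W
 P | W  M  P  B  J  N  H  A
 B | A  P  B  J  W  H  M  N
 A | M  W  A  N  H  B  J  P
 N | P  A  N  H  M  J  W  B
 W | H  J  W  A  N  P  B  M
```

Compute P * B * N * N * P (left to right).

P * B = J
J * N = P
P * N = H
H * P = M

M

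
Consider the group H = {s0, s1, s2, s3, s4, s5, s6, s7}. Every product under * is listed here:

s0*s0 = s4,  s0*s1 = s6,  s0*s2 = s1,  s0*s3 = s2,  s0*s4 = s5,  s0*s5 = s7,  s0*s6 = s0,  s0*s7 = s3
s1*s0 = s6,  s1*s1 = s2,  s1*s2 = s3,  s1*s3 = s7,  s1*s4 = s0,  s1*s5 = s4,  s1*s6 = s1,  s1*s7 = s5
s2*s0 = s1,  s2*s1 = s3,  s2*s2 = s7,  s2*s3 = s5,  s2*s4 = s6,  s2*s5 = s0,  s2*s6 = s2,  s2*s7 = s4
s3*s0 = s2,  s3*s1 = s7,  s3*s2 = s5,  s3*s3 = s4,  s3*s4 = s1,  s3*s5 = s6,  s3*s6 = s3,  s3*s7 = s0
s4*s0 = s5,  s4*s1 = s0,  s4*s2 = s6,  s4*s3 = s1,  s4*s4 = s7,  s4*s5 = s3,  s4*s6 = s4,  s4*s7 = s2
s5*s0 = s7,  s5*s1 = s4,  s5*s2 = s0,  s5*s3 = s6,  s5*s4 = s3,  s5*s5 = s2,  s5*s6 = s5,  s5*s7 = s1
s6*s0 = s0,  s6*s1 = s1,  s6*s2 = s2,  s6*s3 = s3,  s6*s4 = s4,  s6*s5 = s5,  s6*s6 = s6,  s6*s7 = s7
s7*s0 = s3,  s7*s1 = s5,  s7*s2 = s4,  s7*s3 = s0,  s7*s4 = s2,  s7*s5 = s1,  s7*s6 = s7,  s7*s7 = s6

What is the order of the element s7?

The identity element is s6 (its row matches the header).
s7^1 = s7
s7^2 = s7 * s7 = s6
The first power of s7 equal to the identity is s7^2, so ord(s7) = 2.

2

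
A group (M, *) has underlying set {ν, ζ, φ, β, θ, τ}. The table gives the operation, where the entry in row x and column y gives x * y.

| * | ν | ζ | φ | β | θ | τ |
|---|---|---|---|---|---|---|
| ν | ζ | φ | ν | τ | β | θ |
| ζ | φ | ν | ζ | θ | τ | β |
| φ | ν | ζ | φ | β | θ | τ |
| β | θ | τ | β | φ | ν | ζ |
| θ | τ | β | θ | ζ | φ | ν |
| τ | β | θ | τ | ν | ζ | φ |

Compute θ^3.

θ^1 = θ
θ^2 = θ * θ = φ
θ^3 = φ * θ = θ

θ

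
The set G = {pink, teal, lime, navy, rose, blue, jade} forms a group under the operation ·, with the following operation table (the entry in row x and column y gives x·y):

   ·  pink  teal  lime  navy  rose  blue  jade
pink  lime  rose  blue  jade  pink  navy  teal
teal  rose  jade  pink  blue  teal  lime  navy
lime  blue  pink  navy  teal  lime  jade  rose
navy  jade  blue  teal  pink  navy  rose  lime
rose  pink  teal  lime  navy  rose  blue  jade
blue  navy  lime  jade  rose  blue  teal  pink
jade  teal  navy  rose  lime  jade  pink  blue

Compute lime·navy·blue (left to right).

lime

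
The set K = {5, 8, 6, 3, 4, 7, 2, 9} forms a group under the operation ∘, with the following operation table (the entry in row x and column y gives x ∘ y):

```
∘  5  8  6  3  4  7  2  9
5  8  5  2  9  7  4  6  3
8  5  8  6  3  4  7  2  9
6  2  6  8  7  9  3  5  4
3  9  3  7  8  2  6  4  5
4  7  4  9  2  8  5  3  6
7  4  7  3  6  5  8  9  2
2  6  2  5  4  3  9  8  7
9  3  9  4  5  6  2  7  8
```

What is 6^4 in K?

8

6^1 = 6
6^2 = 6 ∘ 6 = 8
6^3 = 8 ∘ 6 = 6
6^4 = 6 ∘ 6 = 8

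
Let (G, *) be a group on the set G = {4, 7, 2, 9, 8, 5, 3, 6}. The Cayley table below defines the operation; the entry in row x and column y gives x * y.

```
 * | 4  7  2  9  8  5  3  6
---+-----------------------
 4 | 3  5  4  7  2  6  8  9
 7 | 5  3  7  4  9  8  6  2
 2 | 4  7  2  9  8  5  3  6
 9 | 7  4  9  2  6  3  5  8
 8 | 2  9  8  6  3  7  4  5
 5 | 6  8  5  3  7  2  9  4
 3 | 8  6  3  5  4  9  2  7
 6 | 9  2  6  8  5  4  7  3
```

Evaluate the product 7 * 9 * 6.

9

7 * 9 = 4
4 * 6 = 9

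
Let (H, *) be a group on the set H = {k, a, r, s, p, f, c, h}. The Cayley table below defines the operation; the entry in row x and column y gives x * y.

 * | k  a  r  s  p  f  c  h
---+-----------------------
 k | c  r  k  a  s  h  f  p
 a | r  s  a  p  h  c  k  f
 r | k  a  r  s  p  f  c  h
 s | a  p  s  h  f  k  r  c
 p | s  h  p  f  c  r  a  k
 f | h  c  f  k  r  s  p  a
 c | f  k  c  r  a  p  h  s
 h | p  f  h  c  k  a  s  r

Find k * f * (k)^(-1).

f

The identity is r. In row k, the entry r sits in column a, so k^(-1) = a.
k * f = h
h * a = f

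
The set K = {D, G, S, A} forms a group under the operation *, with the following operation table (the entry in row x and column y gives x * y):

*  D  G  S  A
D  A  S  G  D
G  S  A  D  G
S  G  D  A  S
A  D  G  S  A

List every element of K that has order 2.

Identity is A. Compute the order of each non-identity element by repeated multiplication:
  D: D → A  (order 2)
  G: G → A  (order 2)
  S: S → A  (order 2)
Elements of order 2: {D, G, S}.
(Structurally, K here is isomorphic to the Klein four-group V_4.)

{D, G, S}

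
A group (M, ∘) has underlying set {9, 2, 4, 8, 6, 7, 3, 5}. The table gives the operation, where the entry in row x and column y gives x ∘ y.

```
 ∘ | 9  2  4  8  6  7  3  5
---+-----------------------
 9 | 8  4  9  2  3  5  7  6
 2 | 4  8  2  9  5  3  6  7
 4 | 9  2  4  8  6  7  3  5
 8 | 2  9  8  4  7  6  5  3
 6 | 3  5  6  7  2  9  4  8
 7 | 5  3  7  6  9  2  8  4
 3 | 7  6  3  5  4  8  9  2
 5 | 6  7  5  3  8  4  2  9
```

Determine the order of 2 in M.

4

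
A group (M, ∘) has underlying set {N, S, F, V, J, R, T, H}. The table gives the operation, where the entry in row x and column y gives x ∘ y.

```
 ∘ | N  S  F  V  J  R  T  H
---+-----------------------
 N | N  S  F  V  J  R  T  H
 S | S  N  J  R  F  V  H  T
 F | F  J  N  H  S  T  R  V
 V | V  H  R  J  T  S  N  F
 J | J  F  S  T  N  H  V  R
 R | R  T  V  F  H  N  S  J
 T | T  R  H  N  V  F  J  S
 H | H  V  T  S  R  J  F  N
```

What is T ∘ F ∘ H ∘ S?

S

T ∘ F = H
H ∘ H = N
N ∘ S = S
(Structurally, M here is isomorphic to the dihedral group D_4.)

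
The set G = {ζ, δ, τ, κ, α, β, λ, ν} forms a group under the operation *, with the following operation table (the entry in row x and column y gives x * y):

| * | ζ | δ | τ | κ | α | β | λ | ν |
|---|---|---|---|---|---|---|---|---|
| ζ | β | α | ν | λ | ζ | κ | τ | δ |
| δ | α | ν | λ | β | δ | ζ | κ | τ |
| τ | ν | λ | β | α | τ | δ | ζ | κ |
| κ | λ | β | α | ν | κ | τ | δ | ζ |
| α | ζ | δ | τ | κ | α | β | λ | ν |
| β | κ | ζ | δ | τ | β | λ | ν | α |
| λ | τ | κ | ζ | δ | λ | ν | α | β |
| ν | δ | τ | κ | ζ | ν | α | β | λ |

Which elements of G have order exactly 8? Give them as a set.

{δ, ζ, κ, τ}

Identity is α. Compute the order of each non-identity element by repeated multiplication:
  ζ: ζ → β → κ → λ → τ → ν → δ → α  (order 8)
  δ: δ → ν → τ → λ → κ → β → ζ → α  (order 8)
  τ: τ → β → δ → λ → ζ → ν → κ → α  (order 8)
  κ: κ → ν → ζ → λ → δ → β → τ → α  (order 8)
  β: β → λ → ν → α  (order 4)
  λ: λ → α  (order 2)
  ν: ν → λ → β → α  (order 4)
Elements of order 8: {δ, ζ, κ, τ}.
(Structurally, G here is isomorphic to the cyclic group Z_8.)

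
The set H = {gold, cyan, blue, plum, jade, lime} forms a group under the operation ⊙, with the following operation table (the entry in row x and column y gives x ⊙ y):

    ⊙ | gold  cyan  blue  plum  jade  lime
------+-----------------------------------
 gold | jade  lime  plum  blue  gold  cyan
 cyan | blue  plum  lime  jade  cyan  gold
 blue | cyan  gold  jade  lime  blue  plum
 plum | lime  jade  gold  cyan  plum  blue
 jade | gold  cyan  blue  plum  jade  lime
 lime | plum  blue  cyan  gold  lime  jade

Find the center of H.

An element z is central iff its row equals its column in the table.
For lime: lime ⊙ cyan = blue ≠ gold = cyan ⊙ lime, so lime ∉ Z.
Checking each element this way leaves Z(H) = {jade}.
(Structurally, H here is isomorphic to the symmetric group S_3.)

{jade}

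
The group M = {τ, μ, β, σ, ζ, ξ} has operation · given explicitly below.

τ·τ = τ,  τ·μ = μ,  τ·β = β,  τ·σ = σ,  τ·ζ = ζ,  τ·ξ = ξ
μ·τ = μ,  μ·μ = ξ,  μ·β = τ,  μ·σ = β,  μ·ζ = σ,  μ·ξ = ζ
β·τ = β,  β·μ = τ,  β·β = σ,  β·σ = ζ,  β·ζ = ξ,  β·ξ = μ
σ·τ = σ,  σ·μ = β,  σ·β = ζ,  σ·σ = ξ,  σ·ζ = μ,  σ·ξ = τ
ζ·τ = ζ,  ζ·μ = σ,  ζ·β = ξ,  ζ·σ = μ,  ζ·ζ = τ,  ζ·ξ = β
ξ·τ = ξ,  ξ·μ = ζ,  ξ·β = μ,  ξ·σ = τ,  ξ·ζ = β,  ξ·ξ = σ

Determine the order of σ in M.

3

The identity element is τ (its row matches the header).
σ^1 = σ
σ^2 = σ·σ = ξ
σ^3 = ξ·σ = τ
The first power of σ equal to the identity is σ^3, so ord(σ) = 3.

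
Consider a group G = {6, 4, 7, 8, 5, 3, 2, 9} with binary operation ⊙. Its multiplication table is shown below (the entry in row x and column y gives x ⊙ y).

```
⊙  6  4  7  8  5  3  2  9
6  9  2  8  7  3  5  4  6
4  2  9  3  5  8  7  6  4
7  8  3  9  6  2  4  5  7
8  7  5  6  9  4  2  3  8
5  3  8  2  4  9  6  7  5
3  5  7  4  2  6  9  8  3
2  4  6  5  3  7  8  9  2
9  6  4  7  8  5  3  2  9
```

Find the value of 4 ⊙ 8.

5

Read row 4, column 8: 4 ⊙ 8 = 5.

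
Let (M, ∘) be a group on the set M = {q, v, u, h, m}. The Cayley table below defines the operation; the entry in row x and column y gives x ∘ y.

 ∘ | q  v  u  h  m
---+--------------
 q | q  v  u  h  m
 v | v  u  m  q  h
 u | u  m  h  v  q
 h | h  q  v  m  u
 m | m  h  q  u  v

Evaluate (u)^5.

q

u^1 = u
u^2 = u ∘ u = h
u^3 = h ∘ u = v
u^4 = v ∘ u = m
u^5 = m ∘ u = q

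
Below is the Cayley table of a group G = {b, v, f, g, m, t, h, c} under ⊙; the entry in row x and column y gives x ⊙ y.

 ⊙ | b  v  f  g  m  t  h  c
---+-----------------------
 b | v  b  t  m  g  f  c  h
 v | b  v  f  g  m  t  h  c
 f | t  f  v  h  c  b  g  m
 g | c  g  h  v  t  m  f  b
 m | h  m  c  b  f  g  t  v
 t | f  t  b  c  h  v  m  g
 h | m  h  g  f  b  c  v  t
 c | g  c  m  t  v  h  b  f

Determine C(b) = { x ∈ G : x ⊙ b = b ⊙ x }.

{b, f, t, v}

Compare row b with column b entry by entry.
t ⊙ b = f = b ⊙ t, so t commutes with b.
h ⊙ b = m but b ⊙ h = c, so h does not.
Collecting the elements that commute with b: C(b) = {b, f, t, v}.
(Structurally, G here is isomorphic to the dihedral group D_4.)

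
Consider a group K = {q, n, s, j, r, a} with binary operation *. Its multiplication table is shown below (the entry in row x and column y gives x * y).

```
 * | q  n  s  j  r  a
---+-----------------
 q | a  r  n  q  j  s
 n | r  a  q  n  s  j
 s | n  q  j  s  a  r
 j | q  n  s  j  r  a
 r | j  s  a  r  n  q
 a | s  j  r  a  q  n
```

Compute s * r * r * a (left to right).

s

s * r = a
a * r = q
q * a = s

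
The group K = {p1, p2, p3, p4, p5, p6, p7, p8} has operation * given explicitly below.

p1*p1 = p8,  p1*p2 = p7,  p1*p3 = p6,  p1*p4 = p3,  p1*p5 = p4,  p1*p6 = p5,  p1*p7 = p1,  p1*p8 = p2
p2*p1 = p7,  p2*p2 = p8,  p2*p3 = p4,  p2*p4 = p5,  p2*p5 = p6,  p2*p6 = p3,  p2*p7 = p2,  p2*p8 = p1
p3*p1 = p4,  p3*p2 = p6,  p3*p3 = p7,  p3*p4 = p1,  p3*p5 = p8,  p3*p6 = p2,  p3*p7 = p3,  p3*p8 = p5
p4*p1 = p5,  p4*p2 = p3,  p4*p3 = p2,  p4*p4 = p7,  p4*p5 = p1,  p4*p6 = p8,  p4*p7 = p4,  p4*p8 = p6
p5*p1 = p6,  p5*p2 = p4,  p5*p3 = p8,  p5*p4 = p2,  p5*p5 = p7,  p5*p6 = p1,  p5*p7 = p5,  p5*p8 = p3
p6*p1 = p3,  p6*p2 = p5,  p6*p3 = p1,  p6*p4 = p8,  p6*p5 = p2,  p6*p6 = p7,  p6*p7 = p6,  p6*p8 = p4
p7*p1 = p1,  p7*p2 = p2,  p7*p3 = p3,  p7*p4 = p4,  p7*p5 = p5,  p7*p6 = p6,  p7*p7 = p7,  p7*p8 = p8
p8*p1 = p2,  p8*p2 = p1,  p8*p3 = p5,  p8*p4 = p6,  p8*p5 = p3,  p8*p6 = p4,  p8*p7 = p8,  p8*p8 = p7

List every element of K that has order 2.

{p3, p4, p5, p6, p8}

Identity is p7. Compute the order of each non-identity element by repeated multiplication:
  p1: p1 → p8 → p2 → p7  (order 4)
  p2: p2 → p8 → p1 → p7  (order 4)
  p3: p3 → p7  (order 2)
  p4: p4 → p7  (order 2)
  p5: p5 → p7  (order 2)
  p6: p6 → p7  (order 2)
  p8: p8 → p7  (order 2)
Elements of order 2: {p3, p4, p5, p6, p8}.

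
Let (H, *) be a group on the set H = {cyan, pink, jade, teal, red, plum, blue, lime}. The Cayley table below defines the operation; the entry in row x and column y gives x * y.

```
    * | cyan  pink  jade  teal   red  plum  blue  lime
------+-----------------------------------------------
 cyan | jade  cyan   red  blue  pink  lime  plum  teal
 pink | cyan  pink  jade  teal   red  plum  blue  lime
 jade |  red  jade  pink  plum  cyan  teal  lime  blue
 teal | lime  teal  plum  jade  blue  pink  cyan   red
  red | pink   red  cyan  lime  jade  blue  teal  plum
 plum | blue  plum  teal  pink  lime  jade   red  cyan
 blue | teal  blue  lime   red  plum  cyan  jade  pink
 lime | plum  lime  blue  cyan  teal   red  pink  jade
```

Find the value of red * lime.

plum

Read row red, column lime: red * lime = plum.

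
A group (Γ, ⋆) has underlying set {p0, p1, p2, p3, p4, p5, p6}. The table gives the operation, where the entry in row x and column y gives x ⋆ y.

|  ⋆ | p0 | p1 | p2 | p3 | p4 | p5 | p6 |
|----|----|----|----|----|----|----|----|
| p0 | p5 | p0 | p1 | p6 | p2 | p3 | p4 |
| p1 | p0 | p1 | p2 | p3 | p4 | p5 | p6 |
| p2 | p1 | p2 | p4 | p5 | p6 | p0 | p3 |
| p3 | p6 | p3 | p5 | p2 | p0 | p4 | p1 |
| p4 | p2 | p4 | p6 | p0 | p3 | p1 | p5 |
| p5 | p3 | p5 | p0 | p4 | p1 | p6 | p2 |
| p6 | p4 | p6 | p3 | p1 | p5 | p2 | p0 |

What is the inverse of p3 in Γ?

First locate the identity: row p1 matches the header, so p1 is the identity.
Scan row p3 for p1: p3 ⋆ p6 = p1. Hence p3^(-1) = p6.

p6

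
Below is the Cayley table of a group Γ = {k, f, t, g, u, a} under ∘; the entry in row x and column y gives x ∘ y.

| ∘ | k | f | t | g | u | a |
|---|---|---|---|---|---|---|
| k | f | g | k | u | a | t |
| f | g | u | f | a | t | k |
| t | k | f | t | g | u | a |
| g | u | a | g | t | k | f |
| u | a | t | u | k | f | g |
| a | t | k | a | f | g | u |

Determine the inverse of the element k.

a

First locate the identity: row t matches the header, so t is the identity.
Scan row k for t: k ∘ a = t. Hence k^(-1) = a.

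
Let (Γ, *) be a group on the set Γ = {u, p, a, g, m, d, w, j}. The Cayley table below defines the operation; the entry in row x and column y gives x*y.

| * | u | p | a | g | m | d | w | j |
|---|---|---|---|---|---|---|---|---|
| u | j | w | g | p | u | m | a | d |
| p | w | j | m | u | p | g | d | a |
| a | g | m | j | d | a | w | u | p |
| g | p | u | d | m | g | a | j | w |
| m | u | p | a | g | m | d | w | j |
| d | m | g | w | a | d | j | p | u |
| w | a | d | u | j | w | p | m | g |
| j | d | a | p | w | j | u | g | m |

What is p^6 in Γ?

j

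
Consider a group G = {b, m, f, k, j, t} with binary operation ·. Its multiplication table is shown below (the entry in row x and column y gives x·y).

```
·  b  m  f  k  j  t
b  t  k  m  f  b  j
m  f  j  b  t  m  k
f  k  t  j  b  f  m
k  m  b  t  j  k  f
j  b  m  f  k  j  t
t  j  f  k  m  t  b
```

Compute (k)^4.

k^1 = k
k^2 = k·k = j
k^3 = j·k = k
k^4 = k·k = j

j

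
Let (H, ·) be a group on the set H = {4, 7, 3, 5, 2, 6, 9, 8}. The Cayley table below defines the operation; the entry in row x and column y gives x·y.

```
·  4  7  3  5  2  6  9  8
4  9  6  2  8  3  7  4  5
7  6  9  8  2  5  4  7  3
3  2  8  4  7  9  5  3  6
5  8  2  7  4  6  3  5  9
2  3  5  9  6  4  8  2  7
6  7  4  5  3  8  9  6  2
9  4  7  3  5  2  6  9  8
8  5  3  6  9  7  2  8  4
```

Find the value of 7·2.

Read row 7, column 2: 7·2 = 5.
(Structurally, H here is isomorphic to Z_2 x Z_4.)

5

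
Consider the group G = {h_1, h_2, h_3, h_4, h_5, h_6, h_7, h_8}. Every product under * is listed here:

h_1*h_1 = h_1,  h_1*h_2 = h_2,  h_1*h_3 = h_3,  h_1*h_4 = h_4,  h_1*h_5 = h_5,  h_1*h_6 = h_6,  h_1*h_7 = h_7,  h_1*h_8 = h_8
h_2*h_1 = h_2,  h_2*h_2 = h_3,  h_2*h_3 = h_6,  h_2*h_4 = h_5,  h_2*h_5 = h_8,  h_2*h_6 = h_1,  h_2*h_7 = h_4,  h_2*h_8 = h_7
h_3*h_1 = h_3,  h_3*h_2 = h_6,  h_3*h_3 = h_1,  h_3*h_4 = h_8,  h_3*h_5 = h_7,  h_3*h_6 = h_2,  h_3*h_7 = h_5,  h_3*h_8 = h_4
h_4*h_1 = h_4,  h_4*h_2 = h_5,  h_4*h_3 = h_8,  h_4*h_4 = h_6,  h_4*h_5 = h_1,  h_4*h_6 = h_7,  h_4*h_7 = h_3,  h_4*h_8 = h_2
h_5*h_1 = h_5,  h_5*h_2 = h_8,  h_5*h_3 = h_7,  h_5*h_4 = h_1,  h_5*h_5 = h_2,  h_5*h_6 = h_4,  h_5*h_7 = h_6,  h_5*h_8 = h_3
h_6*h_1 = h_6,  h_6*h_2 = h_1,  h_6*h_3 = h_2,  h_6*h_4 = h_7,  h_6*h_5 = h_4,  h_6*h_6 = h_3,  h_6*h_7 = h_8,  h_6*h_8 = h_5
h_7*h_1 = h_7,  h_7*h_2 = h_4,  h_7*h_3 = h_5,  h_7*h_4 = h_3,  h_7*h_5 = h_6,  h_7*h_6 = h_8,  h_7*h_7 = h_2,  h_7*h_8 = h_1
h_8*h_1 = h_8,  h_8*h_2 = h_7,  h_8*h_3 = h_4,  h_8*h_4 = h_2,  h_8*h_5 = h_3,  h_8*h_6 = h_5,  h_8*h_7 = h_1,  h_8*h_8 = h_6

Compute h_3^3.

h_3^1 = h_3
h_3^2 = h_3*h_3 = h_1
h_3^3 = h_1*h_3 = h_3

h_3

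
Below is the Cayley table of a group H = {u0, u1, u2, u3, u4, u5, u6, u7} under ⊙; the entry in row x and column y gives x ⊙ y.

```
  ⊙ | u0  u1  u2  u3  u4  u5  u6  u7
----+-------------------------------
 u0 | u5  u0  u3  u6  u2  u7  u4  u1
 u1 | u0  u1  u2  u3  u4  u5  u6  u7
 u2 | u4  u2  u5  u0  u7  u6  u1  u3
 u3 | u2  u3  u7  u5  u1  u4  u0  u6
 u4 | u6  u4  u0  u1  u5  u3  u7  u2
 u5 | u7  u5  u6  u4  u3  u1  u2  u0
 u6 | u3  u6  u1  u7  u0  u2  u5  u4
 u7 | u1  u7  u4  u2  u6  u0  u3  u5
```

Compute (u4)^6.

u5

u4^1 = u4
u4^2 = u4 ⊙ u4 = u5
u4^3 = u5 ⊙ u4 = u3
u4^4 = u3 ⊙ u4 = u1
u4^5 = u1 ⊙ u4 = u4
u4^6 = u4 ⊙ u4 = u5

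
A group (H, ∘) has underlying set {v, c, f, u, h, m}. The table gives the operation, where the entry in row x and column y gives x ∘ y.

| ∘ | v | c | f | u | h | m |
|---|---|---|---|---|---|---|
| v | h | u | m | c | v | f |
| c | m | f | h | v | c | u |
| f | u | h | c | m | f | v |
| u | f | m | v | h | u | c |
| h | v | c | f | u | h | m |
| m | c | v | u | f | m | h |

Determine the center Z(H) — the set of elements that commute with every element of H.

An element z is central iff its row equals its column in the table.
For m: m ∘ c = v ≠ u = c ∘ m, so m ∉ Z.
Checking each element this way leaves Z(H) = {h}.

{h}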